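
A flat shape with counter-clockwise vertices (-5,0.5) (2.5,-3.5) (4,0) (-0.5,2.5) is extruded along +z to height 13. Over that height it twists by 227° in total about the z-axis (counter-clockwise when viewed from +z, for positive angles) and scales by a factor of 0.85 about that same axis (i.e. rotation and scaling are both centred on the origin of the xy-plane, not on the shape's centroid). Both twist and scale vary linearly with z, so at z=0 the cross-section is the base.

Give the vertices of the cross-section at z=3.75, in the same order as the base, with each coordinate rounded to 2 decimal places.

Cross-section at z=3.75: (-2.42,-4.15) (4.04,0.79) (1.59,3.48) (-2.37,0.56)

t = z/height = 3.75/13 = 0.288462
s = 1 + (scale-1)·z/height = 1 + (0.85-1)·3.75/13 = 0.956731
θ = twist·z/height = 227°·3.75/13 = 65.4808° = 1.142855 rad
cos θ = 0.414999, sin θ = 0.909822 (intermediates below are computed at full precision and shown rounded to 5 d.p.)
v1: (-5,0.5) → rotate → (-2.52990,-4.34161) → ×s → (-2.42044,-4.15375) → (-2.42,-4.15)
v2: (2.5,-3.5) → rotate → (4.22187,0.82206) → ×s → (4.03920,0.78649) → (4.04,0.79)
v3: (4,0) → rotate → (1.65999,3.63929) → ×s → (1.58817,3.48182) → (1.59,3.48)
v4: (-0.5,2.5) → rotate → (-2.48205,0.58259) → ×s → (-2.37466,0.55738) → (-2.37,0.56)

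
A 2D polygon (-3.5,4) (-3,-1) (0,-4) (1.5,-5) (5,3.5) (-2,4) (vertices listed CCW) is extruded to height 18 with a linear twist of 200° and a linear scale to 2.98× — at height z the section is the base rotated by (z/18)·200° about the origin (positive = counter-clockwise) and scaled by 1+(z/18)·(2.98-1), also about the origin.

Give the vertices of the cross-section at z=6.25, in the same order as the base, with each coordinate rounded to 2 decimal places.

t = z/height = 6.25/18 = 0.347222
s = 1 + (scale-1)·z/height = 1 + (2.98-1)·6.25/18 = 1.687500
θ = twist·z/height = 200°·6.25/18 = 69.4444° = 1.212034 rad
cos θ = 0.351115, sin θ = 0.936332 (intermediates below are computed at full precision and shown rounded to 5 d.p.)
v1: (-3.5,4) → rotate → (-4.97423,-1.87270) → ×s → (-8.39402,-3.16018) → (-8.39,-3.16)
v2: (-3,-1) → rotate → (-0.11701,-3.16011) → ×s → (-0.19746,-5.33269) → (-0.20,-5.33)
v3: (0,-4) → rotate → (3.74533,-1.40446) → ×s → (6.32024,-2.37003) → (6.32,-2.37)
v4: (1.5,-5) → rotate → (5.20833,-0.35108) → ×s → (8.78906,-0.59245) → (8.79,-0.59)
v5: (5,3.5) → rotate → (-1.52159,5.91056) → ×s → (-2.56768,9.97408) → (-2.57,9.97)
v6: (-2,4) → rotate → (-4.44756,-0.46820) → ×s → (-7.50526,-0.79009) → (-7.51,-0.79)

Cross-section at z=6.25: (-8.39,-3.16) (-0.20,-5.33) (6.32,-2.37) (8.79,-0.59) (-2.57,9.97) (-7.51,-0.79)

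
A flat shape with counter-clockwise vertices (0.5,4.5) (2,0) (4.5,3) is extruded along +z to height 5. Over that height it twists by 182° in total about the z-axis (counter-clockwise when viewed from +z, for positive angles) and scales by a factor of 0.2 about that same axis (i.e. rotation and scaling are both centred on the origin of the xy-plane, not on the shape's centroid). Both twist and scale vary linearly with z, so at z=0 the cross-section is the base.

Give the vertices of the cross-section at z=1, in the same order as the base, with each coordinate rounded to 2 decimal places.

t = z/height = 1/5 = 0.2
s = 1 + (scale-1)·z/height = 1 + (0.2-1)·1/5 = 0.840000
θ = twist·z/height = 182°·1/5 = 36.4000° = 0.635300 rad
cos θ = 0.804894, sin θ = 0.593419 (intermediates below are computed at full precision and shown rounded to 5 d.p.)
v1: (0.5,4.5) → rotate → (-2.26794,3.91873) → ×s → (-1.90507,3.29173) → (-1.91,3.29)
v2: (2,0) → rotate → (1.60979,1.18684) → ×s → (1.35222,0.99694) → (1.35,1.00)
v3: (4.5,3) → rotate → (1.84177,5.08507) → ×s → (1.54708,4.27146) → (1.55,4.27)

Cross-section at z=1: (-1.91,3.29) (1.35,1.00) (1.55,4.27)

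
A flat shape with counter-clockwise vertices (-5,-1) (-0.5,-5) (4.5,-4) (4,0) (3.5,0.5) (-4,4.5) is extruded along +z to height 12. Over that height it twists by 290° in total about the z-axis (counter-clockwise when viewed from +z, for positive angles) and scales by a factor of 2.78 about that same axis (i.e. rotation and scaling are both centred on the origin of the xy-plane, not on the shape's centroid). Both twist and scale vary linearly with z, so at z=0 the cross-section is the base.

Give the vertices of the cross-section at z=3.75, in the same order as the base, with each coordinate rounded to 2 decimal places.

Cross-section at z=3.75: (1.64,-7.76) (7.79,-0.69) (6.15,7.07) (-0.07,6.22) (-0.84,5.44) (-6.93,-6.30)

t = z/height = 3.75/12 = 0.3125
s = 1 + (scale-1)·z/height = 1 + (2.78-1)·3.75/12 = 1.556250
θ = twist·z/height = 290°·3.75/12 = 90.6250° = 1.581705 rad
cos θ = -0.010908, sin θ = 0.999941 (intermediates below are computed at full precision and shown rounded to 5 d.p.)
v1: (-5,-1) → rotate → (1.05448,-4.98879) → ×s → (1.64104,-7.76381) → (1.64,-7.76)
v2: (-0.5,-5) → rotate → (5.00516,-0.44543) → ×s → (7.78927,-0.69320) → (7.79,-0.69)
v3: (4.5,-4) → rotate → (3.95068,4.54336) → ×s → (6.14824,7.07061) → (6.15,7.07)
v4: (4,0) → rotate → (-0.04363,3.99976) → ×s → (-0.06790,6.22463) → (-0.07,6.22)
v5: (3.5,0.5) → rotate → (-0.53815,3.49434) → ×s → (-0.83749,5.43806) → (-0.84,5.44)
v6: (-4,4.5) → rotate → (-4.45610,-4.04885) → ×s → (-6.93481,-6.30102) → (-6.93,-6.30)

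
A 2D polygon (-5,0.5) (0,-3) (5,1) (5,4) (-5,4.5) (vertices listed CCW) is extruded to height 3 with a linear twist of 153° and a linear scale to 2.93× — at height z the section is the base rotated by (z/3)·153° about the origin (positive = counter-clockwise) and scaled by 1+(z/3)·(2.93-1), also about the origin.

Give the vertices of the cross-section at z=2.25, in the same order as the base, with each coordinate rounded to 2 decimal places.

Cross-section at z=2.25: (4.01,-11.63) (6.67,3.07) (-7.35,10.09) (-14.01,7.01) (-4.88,-15.72)

t = z/height = 2.25/3 = 0.75
s = 1 + (scale-1)·z/height = 1 + (2.93-1)·2.25/3 = 2.447500
θ = twist·z/height = 153°·2.25/3 = 114.7500° = 2.002765 rad
cos θ = -0.418660, sin θ = 0.908143 (intermediates below are computed at full precision and shown rounded to 5 d.p.)
v1: (-5,0.5) → rotate → (1.63923,-4.75005) → ×s → (4.01201,-11.62574) → (4.01,-11.63)
v2: (0,-3) → rotate → (2.72443,1.25598) → ×s → (6.66804,3.07401) → (6.67,3.07)
v3: (5,1) → rotate → (-3.00144,4.12206) → ×s → (-7.34603,10.08873) → (-7.35,10.09)
v4: (5,4) → rotate → (-5.72587,2.86608) → ×s → (-14.01407,7.01472) → (-14.01,7.01)
v5: (-5,4.5) → rotate → (-1.99335,-6.42468) → ×s → (-4.87871,-15.72442) → (-4.88,-15.72)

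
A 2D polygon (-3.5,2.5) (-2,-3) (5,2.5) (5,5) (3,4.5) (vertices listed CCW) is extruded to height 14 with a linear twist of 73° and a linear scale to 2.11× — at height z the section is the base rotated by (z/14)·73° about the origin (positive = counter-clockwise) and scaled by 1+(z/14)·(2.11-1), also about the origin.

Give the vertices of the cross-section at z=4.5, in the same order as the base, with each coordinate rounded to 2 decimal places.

Cross-section at z=4.5: (-5.71,1.22) (-0.87,-4.81) (4.87,5.81) (3.52,8.92) (1.30,7.22)

t = z/height = 4.5/14 = 0.321429
s = 1 + (scale-1)·z/height = 1 + (2.11-1)·4.5/14 = 1.356786
θ = twist·z/height = 73°·4.5/14 = 23.4643° = 0.409529 rad
cos θ = 0.917308, sin θ = 0.398177 (intermediates below are computed at full precision and shown rounded to 5 d.p.)
v1: (-3.5,2.5) → rotate → (-4.20602,0.89965) → ×s → (-5.70667,1.22063) → (-5.71,1.22)
v2: (-2,-3) → rotate → (-0.64008,-3.54828) → ×s → (-0.86846,-4.81426) → (-0.87,-4.81)
v3: (5,2.5) → rotate → (3.59110,4.28416) → ×s → (4.87235,5.81268) → (4.87,5.81)
v4: (5,5) → rotate → (2.59566,6.57743) → ×s → (3.52175,8.92416) → (3.52,8.92)
v5: (3,4.5) → rotate → (0.96013,5.32242) → ×s → (1.30269,7.22138) → (1.30,7.22)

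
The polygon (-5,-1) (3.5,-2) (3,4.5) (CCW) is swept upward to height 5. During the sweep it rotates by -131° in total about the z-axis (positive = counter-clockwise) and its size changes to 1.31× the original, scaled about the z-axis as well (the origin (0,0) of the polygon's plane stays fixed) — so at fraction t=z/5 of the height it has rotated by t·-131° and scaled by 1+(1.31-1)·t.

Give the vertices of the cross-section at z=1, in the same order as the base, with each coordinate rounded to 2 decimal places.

Cross-section at z=1: (-5.23,1.39) (2.40,-3.55) (4.97,2.88)

t = z/height = 1/5 = 0.2
s = 1 + (scale-1)·z/height = 1 + (1.31-1)·1/5 = 1.062000
θ = twist·z/height = -131°·1/5 = -26.2000° = -0.457276 rad
cos θ = 0.897258, sin θ = -0.441506 (intermediates below are computed at full precision and shown rounded to 5 d.p.)
v1: (-5,-1) → rotate → (-4.92780,1.31027) → ×s → (-5.23332,1.39151) → (-5.23,1.39)
v2: (3.5,-2) → rotate → (2.25739,-3.33979) → ×s → (2.39735,-3.54685) → (2.40,-3.55)
v3: (3,4.5) → rotate → (4.67855,2.71315) → ×s → (4.96862,2.88136) → (4.97,2.88)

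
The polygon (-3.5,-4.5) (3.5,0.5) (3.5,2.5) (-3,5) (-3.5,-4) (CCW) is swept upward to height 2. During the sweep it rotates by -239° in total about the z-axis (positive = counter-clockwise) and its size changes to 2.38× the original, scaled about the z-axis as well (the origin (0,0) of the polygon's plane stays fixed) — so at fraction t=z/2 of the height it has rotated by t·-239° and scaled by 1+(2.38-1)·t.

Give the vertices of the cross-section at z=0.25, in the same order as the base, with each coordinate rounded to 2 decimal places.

t = z/height = 0.25/2 = 0.125
s = 1 + (scale-1)·z/height = 1 + (2.38-1)·0.25/2 = 1.172500
θ = twist·z/height = -239°·0.25/2 = -29.8750° = -0.521417 rad
cos θ = 0.867114, sin θ = -0.498109 (intermediates below are computed at full precision and shown rounded to 5 d.p.)
v1: (-3.5,-4.5) → rotate → (-5.27639,-2.15863) → ×s → (-6.18657,-2.53099) → (-6.19,-2.53)
v2: (3.5,0.5) → rotate → (3.28395,-1.30983) → ×s → (3.85044,-1.53577) → (3.85,-1.54)
v3: (3.5,2.5) → rotate → (4.28017,0.42440) → ×s → (5.01850,0.49761) → (5.02,0.50)
v4: (-3,5) → rotate → (-0.11080,5.82990) → ×s → (-0.12991,6.83556) → (-0.13,6.84)
v5: (-3.5,-4) → rotate → (-5.02734,-1.72507) → ×s → (-5.89455,-2.02265) → (-5.89,-2.02)

Cross-section at z=0.25: (-6.19,-2.53) (3.85,-1.54) (5.02,0.50) (-0.13,6.84) (-5.89,-2.02)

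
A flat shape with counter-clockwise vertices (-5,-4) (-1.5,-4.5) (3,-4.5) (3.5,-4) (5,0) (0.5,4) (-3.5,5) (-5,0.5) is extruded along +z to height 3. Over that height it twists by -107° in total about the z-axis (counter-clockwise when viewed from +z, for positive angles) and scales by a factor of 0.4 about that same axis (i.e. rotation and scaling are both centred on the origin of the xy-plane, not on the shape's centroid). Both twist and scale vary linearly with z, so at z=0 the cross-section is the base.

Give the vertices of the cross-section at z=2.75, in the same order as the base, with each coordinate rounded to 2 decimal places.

t = z/height = 2.75/3 = 0.916667
s = 1 + (scale-1)·z/height = 1 + (0.4-1)·2.75/3 = 0.450000
θ = twist·z/height = -107°·2.75/3 = -98.0833° = -1.711877 rad
cos θ = -0.140613, sin θ = -0.990065 (intermediates below are computed at full precision and shown rounded to 5 d.p.)
v1: (-5,-4) → rotate → (-3.25719,5.51278) → ×s → (-1.46574,2.48075) → (-1.47,2.48)
v2: (-1.5,-4.5) → rotate → (-4.24437,2.11786) → ×s → (-1.90997,0.95304) → (-1.91,0.95)
v3: (3,-4.5) → rotate → (-4.87713,-2.33743) → ×s → (-2.19471,-1.05185) → (-2.19,-1.05)
v4: (3.5,-4) → rotate → (-4.45240,-2.90277) → ×s → (-2.00358,-1.30625) → (-2.00,-1.31)
v5: (5,0) → rotate → (-0.70307,-4.95032) → ×s → (-0.31638,-2.22765) → (-0.32,-2.23)
v6: (0.5,4) → rotate → (3.88995,-1.05749) → ×s → (1.75048,-0.47587) → (1.75,-0.48)
v7: (-3.5,5) → rotate → (5.44247,2.76216) → ×s → (2.44911,1.24297) → (2.45,1.24)
v8: (-5,0.5) → rotate → (1.19810,4.88002) → ×s → (0.53914,2.19601) → (0.54,2.20)

Cross-section at z=2.75: (-1.47,2.48) (-1.91,0.95) (-2.19,-1.05) (-2.00,-1.31) (-0.32,-2.23) (1.75,-0.48) (2.45,1.24) (0.54,2.20)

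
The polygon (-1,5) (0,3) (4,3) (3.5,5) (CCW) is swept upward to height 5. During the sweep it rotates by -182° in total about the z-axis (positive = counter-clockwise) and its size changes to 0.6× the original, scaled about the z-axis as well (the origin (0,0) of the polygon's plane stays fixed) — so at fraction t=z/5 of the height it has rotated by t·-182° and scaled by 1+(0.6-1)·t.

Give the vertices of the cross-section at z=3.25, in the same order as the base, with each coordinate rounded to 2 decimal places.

t = z/height = 3.25/5 = 0.65
s = 1 + (scale-1)·z/height = 1 + (0.6-1)·3.25/5 = 0.740000
θ = twist·z/height = -182°·3.25/5 = -118.3000° = -2.064725 rad
cos θ = -0.474088, sin θ = -0.880477 (intermediates below are computed at full precision and shown rounded to 5 d.p.)
v1: (-1,5) → rotate → (4.87647,-1.48996) → ×s → (3.60859,-1.10257) → (3.61,-1.10)
v2: (0,3) → rotate → (2.64143,-1.42226) → ×s → (1.95466,-1.05248) → (1.95,-1.05)
v3: (4,3) → rotate → (0.74508,-4.94417) → ×s → (0.55136,-3.65869) → (0.55,-3.66)
v4: (3.5,5) → rotate → (2.74308,-5.45211) → ×s → (2.02988,-4.03456) → (2.03,-4.03)

Cross-section at z=3.25: (3.61,-1.10) (1.95,-1.05) (0.55,-3.66) (2.03,-4.03)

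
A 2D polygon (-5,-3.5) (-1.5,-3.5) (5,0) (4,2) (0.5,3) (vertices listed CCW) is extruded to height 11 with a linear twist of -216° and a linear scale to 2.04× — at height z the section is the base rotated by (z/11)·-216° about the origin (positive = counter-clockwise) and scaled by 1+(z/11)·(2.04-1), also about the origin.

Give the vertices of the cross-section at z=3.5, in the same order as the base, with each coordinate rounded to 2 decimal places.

Cross-section at z=3.5: (-6.76,4.51) (-5.07,0.17) (2.41,-6.20) (4.41,-4.00) (3.96,0.83)

t = z/height = 3.5/11 = 0.318182
s = 1 + (scale-1)·z/height = 1 + (2.04-1)·3.5/11 = 1.330909
θ = twist·z/height = -216°·3.5/11 = -68.7273° = -1.199517 rad
cos θ = 0.362808, sin θ = -0.931864 (intermediates below are computed at full precision and shown rounded to 5 d.p.)
v1: (-5,-3.5) → rotate → (-5.07556,3.38949) → ×s → (-6.75511,4.51111) → (-6.76,4.51)
v2: (-1.5,-3.5) → rotate → (-3.80574,0.12797) → ×s → (-5.06509,0.17032) → (-5.07,0.17)
v3: (5,0) → rotate → (1.81404,-4.65932) → ×s → (2.41432,-6.20113) → (2.41,-6.20)
v4: (4,2) → rotate → (3.31496,-3.00184) → ×s → (4.41191,-3.99518) → (4.41,-4.00)
v5: (0.5,3) → rotate → (2.97700,0.62249) → ×s → (3.96211,0.82848) → (3.96,0.83)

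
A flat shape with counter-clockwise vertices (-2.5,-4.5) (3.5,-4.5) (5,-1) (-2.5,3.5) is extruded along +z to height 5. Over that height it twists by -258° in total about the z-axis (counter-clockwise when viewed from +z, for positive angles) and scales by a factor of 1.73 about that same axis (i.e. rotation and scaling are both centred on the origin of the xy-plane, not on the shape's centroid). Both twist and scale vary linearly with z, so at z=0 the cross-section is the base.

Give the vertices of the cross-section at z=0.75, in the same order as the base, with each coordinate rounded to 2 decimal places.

t = z/height = 0.75/5 = 0.15
s = 1 + (scale-1)·z/height = 1 + (1.73-1)·0.75/5 = 1.109500
θ = twist·z/height = -258°·0.75/5 = -38.7000° = -0.675442 rad
cos θ = 0.780430, sin θ = -0.625243 (intermediates below are computed at full precision and shown rounded to 5 d.p.)
v1: (-2.5,-4.5) → rotate → (-4.76467,-1.94883) → ×s → (-5.28640,-2.16223) → (-5.29,-2.16)
v2: (3.5,-4.5) → rotate → (-0.08209,-5.70029) → ×s → (-0.09107,-6.32447) → (-0.09,-6.32)
v3: (5,-1) → rotate → (3.27691,-3.90664) → ×s → (3.63573,-4.33442) → (3.64,-4.33)
v4: (-2.5,3.5) → rotate → (0.23727,4.29461) → ×s → (0.26325,4.76487) → (0.26,4.76)

Cross-section at z=0.75: (-5.29,-2.16) (-0.09,-6.32) (3.64,-4.33) (0.26,4.76)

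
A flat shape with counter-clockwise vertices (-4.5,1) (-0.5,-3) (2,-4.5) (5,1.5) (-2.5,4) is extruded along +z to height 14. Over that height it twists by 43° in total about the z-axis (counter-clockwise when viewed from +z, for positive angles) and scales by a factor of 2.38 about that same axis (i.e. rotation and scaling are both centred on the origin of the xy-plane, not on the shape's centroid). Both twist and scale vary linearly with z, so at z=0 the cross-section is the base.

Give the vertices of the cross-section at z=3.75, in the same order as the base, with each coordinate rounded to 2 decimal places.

Cross-section at z=3.75: (-6.31,0.11) (0.15,-4.16) (3.91,-5.49) (6.30,3.38) (-4.45,4.68)

t = z/height = 3.75/14 = 0.267857
s = 1 + (scale-1)·z/height = 1 + (2.38-1)·3.75/14 = 1.369643
θ = twist·z/height = 43°·3.75/14 = 11.5179° = 0.201025 rad
cos θ = 0.979863, sin θ = 0.199673 (intermediates below are computed at full precision and shown rounded to 5 d.p.)
v1: (-4.5,1) → rotate → (-4.60905,0.08133) → ×s → (-6.31276,0.11140) → (-6.31,0.11)
v2: (-0.5,-3) → rotate → (0.10909,-3.03942) → ×s → (0.14941,-4.16293) → (0.15,-4.16)
v3: (2,-4.5) → rotate → (2.85826,-4.01003) → ×s → (3.91479,-5.49232) → (3.91,-5.49)
v4: (5,1.5) → rotate → (4.59980,2.46816) → ×s → (6.30009,3.38050) → (6.30,3.38)
v5: (-2.5,4) → rotate → (-3.24835,3.42027) → ×s → (-4.44908,4.68454) → (-4.45,4.68)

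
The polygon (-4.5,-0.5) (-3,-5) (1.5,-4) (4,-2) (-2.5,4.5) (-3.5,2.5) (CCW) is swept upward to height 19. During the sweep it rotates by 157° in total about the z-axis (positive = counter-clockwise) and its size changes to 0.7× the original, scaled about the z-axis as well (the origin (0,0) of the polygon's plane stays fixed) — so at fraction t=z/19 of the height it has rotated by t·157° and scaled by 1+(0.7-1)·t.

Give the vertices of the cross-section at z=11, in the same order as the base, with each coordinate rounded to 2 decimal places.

t = z/height = 11/19 = 0.578947
s = 1 + (scale-1)·z/height = 1 + (0.7-1)·11/19 = 0.826316
θ = twist·z/height = 157°·11/19 = 90.8947° = 1.586412 rad
cos θ = -0.015615, sin θ = 0.999878 (intermediates below are computed at full precision and shown rounded to 5 d.p.)
v1: (-4.5,-0.5) → rotate → (0.57021,-4.49164) → ×s → (0.47117,-3.71152) → (0.47,-3.71)
v2: (-3,-5) → rotate → (5.04624,-2.92156) → ×s → (4.16979,-2.41413) → (4.17,-2.41)
v3: (1.5,-4) → rotate → (3.97609,1.56228) → ×s → (3.28551,1.29094) → (3.29,1.29)
v4: (4,-2) → rotate → (1.93729,4.03074) → ×s → (1.60082,3.33067) → (1.60,3.33)
v5: (-2.5,4.5) → rotate → (-4.46041,-2.56996) → ×s → (-3.68571,-2.12360) → (-3.69,-2.12)
v6: (-3.5,2.5) → rotate → (-2.44504,-3.53861) → ×s → (-2.02038,-2.92401) → (-2.02,-2.92)

Cross-section at z=11: (0.47,-3.71) (4.17,-2.41) (3.29,1.29) (1.60,3.33) (-3.69,-2.12) (-2.02,-2.92)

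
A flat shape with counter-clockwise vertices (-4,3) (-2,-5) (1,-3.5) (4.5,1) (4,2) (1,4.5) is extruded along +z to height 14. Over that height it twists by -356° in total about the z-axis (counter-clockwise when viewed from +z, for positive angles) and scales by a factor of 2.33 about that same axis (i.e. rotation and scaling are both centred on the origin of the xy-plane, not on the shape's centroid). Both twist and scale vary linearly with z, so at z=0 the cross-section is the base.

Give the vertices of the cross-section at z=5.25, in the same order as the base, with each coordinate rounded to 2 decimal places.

Cross-section at z=5.25: (7.39,1.25) (-3.37,7.33) (-4.84,2.52) (-3.56,-5.92) (-1.95,-6.41) (3.86,-5.73)

t = z/height = 5.25/14 = 0.375
s = 1 + (scale-1)·z/height = 1 + (2.33-1)·5.25/14 = 1.498750
θ = twist·z/height = -356°·5.25/14 = -133.5000° = -2.330015 rad
cos θ = -0.688355, sin θ = -0.725374 (intermediates below are computed at full precision and shown rounded to 5 d.p.)
v1: (-4,3) → rotate → (4.92954,0.83643) → ×s → (7.38815,1.25361) → (7.39,1.25)
v2: (-2,-5) → rotate → (-2.25016,4.89252) → ×s → (-3.37243,7.33267) → (-3.37,7.33)
v3: (1,-3.5) → rotate → (-3.22716,1.68387) → ×s → (-4.83671,2.52370) → (-4.84,2.52)
v4: (4.5,1) → rotate → (-2.37222,-3.95254) → ×s → (-3.55537,-5.92387) → (-3.56,-5.92)
v5: (4,2) → rotate → (-1.30267,-4.27821) → ×s → (-1.95238,-6.41196) → (-1.95,-6.41)
v6: (1,4.5) → rotate → (2.57583,-3.82297) → ×s → (3.86053,-5.72968) → (3.86,-5.73)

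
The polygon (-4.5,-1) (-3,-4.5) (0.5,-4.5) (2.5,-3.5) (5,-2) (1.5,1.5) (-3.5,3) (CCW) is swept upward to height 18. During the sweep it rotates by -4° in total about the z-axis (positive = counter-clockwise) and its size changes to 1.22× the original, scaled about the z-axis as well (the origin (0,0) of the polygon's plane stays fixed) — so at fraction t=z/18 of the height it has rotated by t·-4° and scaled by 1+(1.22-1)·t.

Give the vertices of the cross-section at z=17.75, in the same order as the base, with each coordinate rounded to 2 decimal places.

Cross-section at z=17.75: (-5.55,-0.84) (-4.02,-5.21) (0.23,-5.51) (2.74,-4.46) (5.90,-2.85) (1.95,1.70) (-4.00,3.94)

t = z/height = 17.75/18 = 0.986111
s = 1 + (scale-1)·z/height = 1 + (1.22-1)·17.75/18 = 1.216944
θ = twist·z/height = -4°·17.75/18 = -3.9444° = -0.068844 rad
cos θ = 0.997631, sin θ = -0.068789 (intermediates below are computed at full precision and shown rounded to 5 d.p.)
v1: (-4.5,-1) → rotate → (-4.55813,-0.68808) → ×s → (-5.54699,-0.83736) → (-5.55,-0.84)
v2: (-3,-4.5) → rotate → (-3.30244,-4.28297) → ×s → (-4.01889,-5.21214) → (-4.02,-5.21)
v3: (0.5,-4.5) → rotate → (0.18926,-4.52374) → ×s → (0.23032,-5.50513) → (0.23,-5.51)
v4: (2.5,-3.5) → rotate → (2.25332,-3.66368) → ×s → (2.74216,-4.45850) → (2.74,-4.46)
v5: (5,-2) → rotate → (4.85058,-2.33921) → ×s → (5.90288,-2.84669) → (5.90,-2.85)
v6: (1.5,1.5) → rotate → (1.59963,1.39326) → ×s → (1.94666,1.69552) → (1.95,1.70)
v7: (-3.5,3) → rotate → (-3.28534,3.23366) → ×s → (-3.99808,3.93518) → (-4.00,3.94)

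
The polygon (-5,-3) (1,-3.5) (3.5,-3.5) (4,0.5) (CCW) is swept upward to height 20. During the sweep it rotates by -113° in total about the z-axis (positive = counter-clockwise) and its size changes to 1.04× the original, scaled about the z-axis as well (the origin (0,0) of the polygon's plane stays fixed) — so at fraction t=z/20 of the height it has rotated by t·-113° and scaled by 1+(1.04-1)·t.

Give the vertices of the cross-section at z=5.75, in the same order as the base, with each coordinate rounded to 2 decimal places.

Cross-section at z=5.75: (-5.90,0.16) (-1.05,-3.53) (1.08,-4.89) (3.68,-1.75)

t = z/height = 5.75/20 = 0.2875
s = 1 + (scale-1)·z/height = 1 + (1.04-1)·5.75/20 = 1.011500
θ = twist·z/height = -113°·5.75/20 = -32.4875° = -0.567014 rad
cos θ = 0.843509, sin θ = -0.537116 (intermediates below are computed at full precision and shown rounded to 5 d.p.)
v1: (-5,-3) → rotate → (-5.82889,0.15505) → ×s → (-5.89592,0.15684) → (-5.90,0.16)
v2: (1,-3.5) → rotate → (-1.03640,-3.48940) → ×s → (-1.04831,-3.52952) → (-1.05,-3.53)
v3: (3.5,-3.5) → rotate → (1.07238,-4.83218) → ×s → (1.08471,-4.88775) → (1.08,-4.89)
v4: (4,0.5) → rotate → (3.64259,-1.72671) → ×s → (3.68448,-1.74657) → (3.68,-1.75)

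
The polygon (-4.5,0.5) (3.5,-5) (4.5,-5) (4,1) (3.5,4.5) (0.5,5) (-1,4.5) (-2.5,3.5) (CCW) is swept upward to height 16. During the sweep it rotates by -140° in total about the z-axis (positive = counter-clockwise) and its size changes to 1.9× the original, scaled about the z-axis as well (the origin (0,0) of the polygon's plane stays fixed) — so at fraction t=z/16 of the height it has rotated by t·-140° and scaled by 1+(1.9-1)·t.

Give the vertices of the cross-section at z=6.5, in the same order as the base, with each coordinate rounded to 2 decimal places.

Cross-section at z=6.5: (-2.79,5.52) (-3.11,-7.73) (-2.36,-8.88) (4.13,-3.83) (7.76,-0.64) (6.09,3.16) (4.40,4.50) (2.14,5.47)

t = z/height = 6.5/16 = 0.40625
s = 1 + (scale-1)·z/height = 1 + (1.9-1)·6.5/16 = 1.365625
θ = twist·z/height = -140°·6.5/16 = -56.8750° = -0.992656 rad
cos θ = 0.546467, sin θ = -0.837480 (intermediates below are computed at full precision and shown rounded to 5 d.p.)
v1: (-4.5,0.5) → rotate → (-2.04036,4.04190) → ×s → (-2.78637,5.51971) → (-2.79,5.52)
v2: (3.5,-5) → rotate → (-2.27477,-5.66352) → ×s → (-3.10648,-7.73424) → (-3.11,-7.73)
v3: (4.5,-5) → rotate → (-1.72830,-6.50100) → ×s → (-2.36021,-8.87793) → (-2.36,-8.88)
v4: (4,1) → rotate → (3.02335,-2.80345) → ×s → (4.12876,-3.82847) → (4.13,-3.83)
v5: (3.5,4.5) → rotate → (5.68130,-0.47208) → ×s → (7.75852,-0.64468) → (7.76,-0.64)
v6: (0.5,5) → rotate → (4.46064,2.31360) → ×s → (6.09156,3.15951) → (6.09,3.16)
v7: (-1,4.5) → rotate → (3.22219,3.29658) → ×s → (4.40031,4.50190) → (4.40,4.50)
v8: (-2.5,3.5) → rotate → (1.56501,4.00634) → ×s → (2.13722,5.47115) → (2.14,5.47)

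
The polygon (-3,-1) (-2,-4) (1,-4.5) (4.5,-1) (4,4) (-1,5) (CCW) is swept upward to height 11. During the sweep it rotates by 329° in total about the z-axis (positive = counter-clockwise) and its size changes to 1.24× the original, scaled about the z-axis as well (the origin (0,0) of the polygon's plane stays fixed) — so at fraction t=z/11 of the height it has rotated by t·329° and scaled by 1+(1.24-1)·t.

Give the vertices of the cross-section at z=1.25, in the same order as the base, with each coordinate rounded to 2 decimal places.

t = z/height = 1.25/11 = 0.113636
s = 1 + (scale-1)·z/height = 1 + (1.24-1)·1.25/11 = 1.027273
θ = twist·z/height = 329°·1.25/11 = 37.3864° = 0.652515 rad
cos θ = 0.794559, sin θ = 0.607187 (intermediates below are computed at full precision and shown rounded to 5 d.p.)
v1: (-3,-1) → rotate → (-1.77649,-2.61612) → ×s → (-1.82494,-2.68747) → (-1.82,-2.69)
v2: (-2,-4) → rotate → (0.83963,-4.39261) → ×s → (0.86253,-4.51241) → (0.86,-4.51)
v3: (1,-4.5) → rotate → (3.52690,-2.96833) → ×s → (3.62309,-3.04928) → (3.62,-3.05)
v4: (4.5,-1) → rotate → (4.18270,1.93778) → ×s → (4.29678,1.99063) → (4.30,1.99)
v5: (4,4) → rotate → (0.74949,5.60698) → ×s → (0.76993,5.75990) → (0.77,5.76)
v6: (-1,5) → rotate → (-3.83049,3.36561) → ×s → (-3.93496,3.45740) → (-3.93,3.46)

Cross-section at z=1.25: (-1.82,-2.69) (0.86,-4.51) (3.62,-3.05) (4.30,1.99) (0.77,5.76) (-3.93,3.46)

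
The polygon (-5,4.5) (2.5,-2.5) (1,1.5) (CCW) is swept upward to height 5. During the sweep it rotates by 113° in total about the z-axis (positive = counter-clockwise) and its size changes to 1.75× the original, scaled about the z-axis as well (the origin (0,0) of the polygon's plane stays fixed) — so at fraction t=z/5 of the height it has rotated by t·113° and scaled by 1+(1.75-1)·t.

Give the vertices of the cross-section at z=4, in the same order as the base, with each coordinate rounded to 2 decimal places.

Cross-section at z=4: (-7.14,-8.05) (3.97,4.03) (-2.41,1.58)

t = z/height = 4/5 = 0.8
s = 1 + (scale-1)·z/height = 1 + (1.75-1)·4/5 = 1.600000
θ = twist·z/height = 113°·4/5 = 90.4000° = 1.577778 rad
cos θ = -0.006981, sin θ = 0.999976 (intermediates below are computed at full precision and shown rounded to 5 d.p.)
v1: (-5,4.5) → rotate → (-4.46498,-5.03129) → ×s → (-7.14397,-8.05007) → (-7.14,-8.05)
v2: (2.5,-2.5) → rotate → (2.48249,2.51739) → ×s → (3.97198,4.02783) → (3.97,4.03)
v3: (1,1.5) → rotate → (-1.50694,0.98950) → ×s → (-2.41111,1.58321) → (-2.41,1.58)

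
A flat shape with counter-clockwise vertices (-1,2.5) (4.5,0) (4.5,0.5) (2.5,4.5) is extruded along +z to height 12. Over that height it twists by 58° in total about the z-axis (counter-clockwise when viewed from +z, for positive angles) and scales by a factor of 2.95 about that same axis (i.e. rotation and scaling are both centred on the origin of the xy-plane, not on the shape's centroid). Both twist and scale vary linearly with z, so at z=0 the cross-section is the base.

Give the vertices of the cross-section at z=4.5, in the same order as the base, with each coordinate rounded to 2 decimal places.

Cross-section at z=4.5: (-3.21,3.38) (7.24,2.89) (6.92,3.69) (1.13,8.84)

t = z/height = 4.5/12 = 0.375
s = 1 + (scale-1)·z/height = 1 + (2.95-1)·4.5/12 = 1.731250
θ = twist·z/height = 58°·4.5/12 = 21.7500° = 0.379609 rad
cos θ = 0.928810, sin θ = 0.370557 (intermediates below are computed at full precision and shown rounded to 5 d.p.)
v1: (-1,2.5) → rotate → (-1.85520,1.95147) → ×s → (-3.21182,3.37848) → (-3.21,3.38)
v2: (4.5,0) → rotate → (4.17964,1.66751) → ×s → (7.23601,2.88687) → (7.24,2.89)
v3: (4.5,0.5) → rotate → (3.99436,2.13191) → ×s → (6.91524,3.69087) → (6.92,3.69)
v4: (2.5,4.5) → rotate → (0.65452,5.10604) → ×s → (1.13313,8.83983) → (1.13,8.84)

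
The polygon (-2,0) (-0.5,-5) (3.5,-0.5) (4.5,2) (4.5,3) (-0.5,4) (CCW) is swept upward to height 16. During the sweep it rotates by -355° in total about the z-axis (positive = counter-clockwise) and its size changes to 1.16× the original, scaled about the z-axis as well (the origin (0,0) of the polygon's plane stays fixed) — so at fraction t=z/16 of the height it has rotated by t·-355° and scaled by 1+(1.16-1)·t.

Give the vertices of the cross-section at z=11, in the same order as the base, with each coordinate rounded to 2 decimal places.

Cross-section at z=11: (0.97,-2.00) (5.23,1.93) (-1.20,3.74) (-4.18,3.52) (-5.18,3.04) (-3.75,-2.44)

t = z/height = 11/16 = 0.6875
s = 1 + (scale-1)·z/height = 1 + (1.16-1)·11/16 = 1.110000
θ = twist·z/height = -355°·11/16 = -244.0625° = -4.259694 rad
cos θ = -0.437390, sin θ = 0.899272 (intermediates below are computed at full precision and shown rounded to 5 d.p.)
v1: (-2,0) → rotate → (0.87478,-1.79854) → ×s → (0.97101,-1.99638) → (0.97,-2.00)
v2: (-0.5,-5) → rotate → (4.71505,1.73732) → ×s → (5.23371,1.92842) → (5.23,1.93)
v3: (3.5,-0.5) → rotate → (-1.08123,3.36615) → ×s → (-1.20017,3.73642) → (-1.20,3.74)
v4: (4.5,2) → rotate → (-3.76680,3.17194) → ×s → (-4.18115,3.52086) → (-4.18,3.52)
v5: (4.5,3) → rotate → (-4.66607,2.73455) → ×s → (-5.17934,3.03535) → (-5.18,3.04)
v6: (-0.5,4) → rotate → (-3.37839,-2.19920) → ×s → (-3.75001,-2.44111) → (-3.75,-2.44)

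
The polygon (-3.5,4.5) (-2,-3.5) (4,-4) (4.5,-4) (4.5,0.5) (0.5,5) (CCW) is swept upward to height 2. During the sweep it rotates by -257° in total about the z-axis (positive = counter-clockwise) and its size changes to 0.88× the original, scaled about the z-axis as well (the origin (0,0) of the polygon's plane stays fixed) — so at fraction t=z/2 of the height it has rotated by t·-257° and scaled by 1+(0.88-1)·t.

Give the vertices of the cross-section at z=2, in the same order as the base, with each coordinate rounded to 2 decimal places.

Cross-section at z=2: (-3.17,-3.89) (3.40,-1.02) (2.64,4.22) (2.54,4.65) (-1.32,3.76) (-4.39,-0.56)

t = z/height = 2/2 = 1
s = 1 + (scale-1)·z/height = 1 + (0.88-1)·2/2 = 0.880000
θ = twist·z/height = -257°·2/2 = -257.0000° = -4.485496 rad
cos θ = -0.224951, sin θ = 0.974370 (intermediates below are computed at full precision and shown rounded to 5 d.p.)
v1: (-3.5,4.5) → rotate → (-3.59734,-4.42257) → ×s → (-3.16566,-3.89187) → (-3.17,-3.89)
v2: (-2,-3.5) → rotate → (3.86020,-1.16141) → ×s → (3.39697,-1.02204) → (3.40,-1.02)
v3: (4,-4) → rotate → (2.99768,4.79728) → ×s → (2.63795,4.22161) → (2.64,4.22)
v4: (4.5,-4) → rotate → (2.88520,5.28447) → ×s → (2.53898,4.65033) → (2.54,4.65)
v5: (4.5,0.5) → rotate → (-1.49946,4.27219) → ×s → (-1.31953,3.75953) → (-1.32,3.76)
v6: (0.5,5) → rotate → (-4.98433,-0.63757) → ×s → (-4.38621,-0.56106) → (-4.39,-0.56)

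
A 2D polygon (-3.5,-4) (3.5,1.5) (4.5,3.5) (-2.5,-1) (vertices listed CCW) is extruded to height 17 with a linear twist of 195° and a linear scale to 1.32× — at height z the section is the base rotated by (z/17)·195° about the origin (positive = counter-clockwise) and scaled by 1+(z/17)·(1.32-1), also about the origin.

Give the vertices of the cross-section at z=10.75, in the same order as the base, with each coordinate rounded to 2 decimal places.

Cross-section at z=10.75: (6.33,-0.88) (-3.82,2.53) (-6.49,2.21) (2.66,-1.85)

t = z/height = 10.75/17 = 0.632353
s = 1 + (scale-1)·z/height = 1 + (1.32-1)·10.75/17 = 1.202353
θ = twist·z/height = 195°·10.75/17 = 123.3088° = 2.152145 rad
cos θ = -0.549152, sin θ = 0.835723 (intermediates below are computed at full precision and shown rounded to 5 d.p.)
v1: (-3.5,-4) → rotate → (5.26492,-0.72842) → ×s → (6.33029,-0.87582) → (6.33,-0.88)
v2: (3.5,1.5) → rotate → (-3.17561,2.10130) → ×s → (-3.81821,2.52651) → (-3.82,2.53)
v3: (4.5,3.5) → rotate → (-5.39621,1.83872) → ×s → (-6.48815,2.21079) → (-6.49,2.21)
v4: (-2.5,-1) → rotate → (2.20860,-1.54016) → ×s → (2.65552,-1.85181) → (2.66,-1.85)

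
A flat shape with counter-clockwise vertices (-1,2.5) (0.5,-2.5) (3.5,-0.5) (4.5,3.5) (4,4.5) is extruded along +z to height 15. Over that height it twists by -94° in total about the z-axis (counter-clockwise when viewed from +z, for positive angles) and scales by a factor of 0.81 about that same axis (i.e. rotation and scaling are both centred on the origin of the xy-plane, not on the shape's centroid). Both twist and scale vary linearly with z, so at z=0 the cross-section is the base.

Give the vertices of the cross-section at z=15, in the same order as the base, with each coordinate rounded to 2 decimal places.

t = z/height = 15/15 = 1
s = 1 + (scale-1)·z/height = 1 + (0.81-1)·15/15 = 0.810000
θ = twist·z/height = -94°·15/15 = -94.0000° = -1.640609 rad
cos θ = -0.069756, sin θ = -0.997564 (intermediates below are computed at full precision and shown rounded to 5 d.p.)
v1: (-1,2.5) → rotate → (2.56367,0.82317) → ×s → (2.07657,0.66677) → (2.08,0.67)
v2: (0.5,-2.5) → rotate → (-2.52879,-0.32439) → ×s → (-2.04832,-0.26276) → (-2.05,-0.26)
v3: (3.5,-0.5) → rotate → (-0.74293,-3.45660) → ×s → (-0.60177,-2.79984) → (-0.60,-2.80)
v4: (4.5,3.5) → rotate → (3.17757,-4.73319) → ×s → (2.57383,-3.83388) → (2.57,-3.83)
v5: (4,4.5) → rotate → (4.21001,-4.30416) → ×s → (3.41011,-3.48637) → (3.41,-3.49)

Cross-section at z=15: (2.08,0.67) (-2.05,-0.26) (-0.60,-2.80) (2.57,-3.83) (3.41,-3.49)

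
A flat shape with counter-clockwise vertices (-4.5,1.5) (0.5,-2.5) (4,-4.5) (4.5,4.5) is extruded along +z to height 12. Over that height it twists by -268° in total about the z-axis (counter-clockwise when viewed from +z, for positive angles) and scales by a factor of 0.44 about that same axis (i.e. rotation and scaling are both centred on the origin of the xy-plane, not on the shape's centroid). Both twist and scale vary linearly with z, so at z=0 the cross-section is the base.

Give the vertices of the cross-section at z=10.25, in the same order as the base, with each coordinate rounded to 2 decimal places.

t = z/height = 10.25/12 = 0.854167
s = 1 + (scale-1)·z/height = 1 + (0.44-1)·10.25/12 = 0.521667
θ = twist·z/height = -268°·10.25/12 = -228.9167° = -3.995350 rad
cos θ = -0.657156, sin θ = 0.753755 (intermediates below are computed at full precision and shown rounded to 5 d.p.)
v1: (-4.5,1.5) → rotate → (1.82657,-4.37763) → ×s → (0.95286,-2.28366) → (0.95,-2.28)
v2: (0.5,-2.5) → rotate → (1.55581,2.01977) → ×s → (0.81161,1.05365) → (0.81,1.05)
v3: (4,-4.5) → rotate → (0.76327,5.97222) → ×s → (0.39817,3.11551) → (0.40,3.12)
v4: (4.5,4.5) → rotate → (-6.34910,0.43469) → ×s → (-3.31211,0.22677) → (-3.31,0.23)

Cross-section at z=10.25: (0.95,-2.28) (0.81,1.05) (0.40,3.12) (-3.31,0.23)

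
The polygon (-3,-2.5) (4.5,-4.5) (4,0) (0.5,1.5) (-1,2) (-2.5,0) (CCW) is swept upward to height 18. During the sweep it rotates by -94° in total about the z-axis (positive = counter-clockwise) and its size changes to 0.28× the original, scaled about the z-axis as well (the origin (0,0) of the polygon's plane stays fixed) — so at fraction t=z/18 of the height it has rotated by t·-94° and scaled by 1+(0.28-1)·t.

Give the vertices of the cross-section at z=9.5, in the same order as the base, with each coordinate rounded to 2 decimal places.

Cross-section at z=9.5: (-2.39,0.41) (-0.32,-3.93) (1.61,-1.89) (0.91,0.37) (0.54,1.28) (-1.00,1.18)

t = z/height = 9.5/18 = 0.527778
s = 1 + (scale-1)·z/height = 1 + (0.28-1)·9.5/18 = 0.620000
θ = twist·z/height = -94°·9.5/18 = -49.6111° = -0.865877 rad
cos θ = 0.647972, sin θ = -0.761664 (intermediates below are computed at full precision and shown rounded to 5 d.p.)
v1: (-3,-2.5) → rotate → (-3.84808,0.66506) → ×s → (-2.38581,0.41234) → (-2.39,0.41)
v2: (4.5,-4.5) → rotate → (-0.51161,-6.34336) → ×s → (-0.31720,-3.93288) → (-0.32,-3.93)
v3: (4,0) → rotate → (2.59189,-3.04666) → ×s → (1.60697,-1.88893) → (1.61,-1.89)
v4: (0.5,1.5) → rotate → (1.46648,0.59113) → ×s → (0.90922,0.36650) → (0.91,0.37)
v5: (-1,2) → rotate → (0.87536,2.05761) → ×s → (0.54272,1.27572) → (0.54,1.28)
v6: (-2.5,0) → rotate → (-1.61993,1.90416) → ×s → (-1.00436,1.18058) → (-1.00,1.18)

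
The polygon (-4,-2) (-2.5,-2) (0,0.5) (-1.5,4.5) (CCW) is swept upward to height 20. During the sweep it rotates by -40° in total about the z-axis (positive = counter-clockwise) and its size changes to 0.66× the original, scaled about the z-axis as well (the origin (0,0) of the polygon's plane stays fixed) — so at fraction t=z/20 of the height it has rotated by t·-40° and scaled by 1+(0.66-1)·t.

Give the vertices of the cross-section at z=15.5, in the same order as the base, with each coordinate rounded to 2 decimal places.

t = z/height = 15.5/20 = 0.775
s = 1 + (scale-1)·z/height = 1 + (0.66-1)·15.5/20 = 0.736500
θ = twist·z/height = -40°·15.5/20 = -31.0000° = -0.541052 rad
cos θ = 0.857167, sin θ = -0.515038 (intermediates below are computed at full precision and shown rounded to 5 d.p.)
v1: (-4,-2) → rotate → (-4.45875,0.34582) → ×s → (-3.28387,0.25469) → (-3.28,0.25)
v2: (-2.5,-2) → rotate → (-3.17299,-0.42674) → ×s → (-2.33691,-0.31429) → (-2.34,-0.31)
v3: (0,0.5) → rotate → (0.25752,0.42858) → ×s → (0.18966,0.31565) → (0.19,0.32)
v4: (-1.5,4.5) → rotate → (1.03192,4.62981) → ×s → (0.76001,3.40986) → (0.76,3.41)

Cross-section at z=15.5: (-3.28,0.25) (-2.34,-0.31) (0.19,0.32) (0.76,3.41)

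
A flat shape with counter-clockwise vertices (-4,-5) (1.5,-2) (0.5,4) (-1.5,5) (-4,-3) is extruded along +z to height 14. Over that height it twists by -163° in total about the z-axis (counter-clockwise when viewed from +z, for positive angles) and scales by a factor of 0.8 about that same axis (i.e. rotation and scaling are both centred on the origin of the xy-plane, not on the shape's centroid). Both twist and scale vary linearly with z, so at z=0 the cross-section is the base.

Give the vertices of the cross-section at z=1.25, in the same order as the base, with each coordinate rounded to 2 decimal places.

Cross-section at z=1.25: (-5.04,-3.77) (0.93,-2.27) (1.46,3.68) (-0.19,5.12) (-4.54,-1.86)

t = z/height = 1.25/14 = 0.0892857
s = 1 + (scale-1)·z/height = 1 + (0.8-1)·1.25/14 = 0.982143
θ = twist·z/height = -163°·1.25/14 = -14.5536° = -0.254008 rad
cos θ = 0.967913, sin θ = -0.251285 (intermediates below are computed at full precision and shown rounded to 5 d.p.)
v1: (-4,-5) → rotate → (-5.12808,-3.83443) → ×s → (-5.03651,-3.76595) → (-5.04,-3.77)
v2: (1.5,-2) → rotate → (0.94930,-2.31275) → ×s → (0.93235,-2.27145) → (0.93,-2.27)
v3: (0.5,4) → rotate → (1.48910,3.74601) → ×s → (1.46251,3.67912) → (1.46,3.68)
v4: (-1.5,5) → rotate → (-0.19544,5.21649) → ×s → (-0.19195,5.12334) → (-0.19,5.12)
v5: (-4,-3) → rotate → (-4.62551,-1.89860) → ×s → (-4.54291,-1.86470) → (-4.54,-1.86)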